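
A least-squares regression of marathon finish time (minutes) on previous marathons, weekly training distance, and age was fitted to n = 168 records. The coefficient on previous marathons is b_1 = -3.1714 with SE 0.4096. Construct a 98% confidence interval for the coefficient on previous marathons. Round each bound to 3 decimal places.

df = n − k − 1 = 168 − 3 − 1 = 164.
t* = t_{0.01, 164} = 2.3493.
Margin = t* × SE = 2.3493 × 0.4096 = 0.96227.
CI: -3.1714 ± 0.96227 → (-4.134, -2.209).
With 98% confidence, each one-unit increase in previous marathons is associated with a change of between -4.134 and -2.209 minutes in marathon finish time, holding the other predictors fixed.

(-4.134, -2.209)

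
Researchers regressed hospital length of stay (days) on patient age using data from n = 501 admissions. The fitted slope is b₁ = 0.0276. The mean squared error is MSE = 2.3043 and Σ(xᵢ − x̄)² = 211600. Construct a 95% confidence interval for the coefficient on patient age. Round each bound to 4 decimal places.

SE(b₁) = √(MSE/Sₓₓ) = √(2.3043/211600) = 0.00329998.
df = n − 2 = 499.
t* = t_{0.025, 499} = 1.964729.
Margin = t* × SE = 1.964729 × 0.00329998 = 0.006484.
CI: 0.0276 ± 0.006484 → (0.0211, 0.0341).
With 95% confidence, each one-unit increase in patient age is associated with a change of between 0.0211 and 0.0341 days in hospital length of stay.

(0.0211, 0.0341)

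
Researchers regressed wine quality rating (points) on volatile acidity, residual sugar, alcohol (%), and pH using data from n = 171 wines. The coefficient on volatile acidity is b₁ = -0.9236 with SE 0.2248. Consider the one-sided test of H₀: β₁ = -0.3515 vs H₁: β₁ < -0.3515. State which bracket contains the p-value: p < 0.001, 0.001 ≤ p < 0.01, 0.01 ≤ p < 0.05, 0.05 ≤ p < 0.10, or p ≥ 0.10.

t = (-0.9236 − (-0.3515)) / 0.2248 = -2.545.
df = n − k − 1 = 171 − 4 − 1 = 166.
One-sided p = P(T_{166} < t) ≈ 0.0059.
So 0.001 ≤ p < 0.01.

0.001 ≤ p < 0.01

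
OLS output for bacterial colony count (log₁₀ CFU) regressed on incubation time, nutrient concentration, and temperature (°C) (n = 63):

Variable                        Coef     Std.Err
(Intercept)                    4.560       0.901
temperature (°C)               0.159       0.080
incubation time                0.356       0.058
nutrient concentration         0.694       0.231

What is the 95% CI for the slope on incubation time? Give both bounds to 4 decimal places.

Read off: b = 0.356, SE = 0.058 for incubation time.
df = n − k − 1 = 63 − 3 − 1 = 59.
t* = t_{0.025, 59} = 2.000995.
Margin = t* × SE = 2.000995 × 0.058 = 0.116058.
CI: 0.356 ± 0.116058 → (0.2399, 0.4721).

(0.2399, 0.4721)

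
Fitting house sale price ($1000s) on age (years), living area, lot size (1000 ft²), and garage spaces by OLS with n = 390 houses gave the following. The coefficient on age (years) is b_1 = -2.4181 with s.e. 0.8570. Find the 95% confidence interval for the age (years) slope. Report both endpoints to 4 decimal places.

df = n − k − 1 = 390 − 4 − 1 = 385.
t* = t_{0.025, 385} = 1.966145.
Margin = t* × SE = 1.966145 × 0.8570 = 1.684986.
CI: -2.4181 ± 1.684986 → (-4.1031, -0.7331).
With 95% confidence, each one-unit increase in age (years) is associated with a change of between -4.1031 and -0.7331 $1000s in house sale price, holding the other predictors fixed.

(-4.1031, -0.7331)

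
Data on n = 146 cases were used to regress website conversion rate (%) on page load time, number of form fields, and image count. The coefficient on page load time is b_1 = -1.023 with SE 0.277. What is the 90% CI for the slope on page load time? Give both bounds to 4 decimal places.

df = n − k − 1 = 146 − 3 − 1 = 142.
t* = t_{0.05, 142} = 1.655655.
Margin = t* × SE = 1.655655 × 0.277 = 0.458616.
CI: -1.023 ± 0.458616 → (-1.4816, -0.5644).
With 90% confidence, each one-unit increase in page load time is associated with a change of between -1.4816 and -0.5644 % in website conversion rate, holding the other predictors fixed.

(-1.4816, -0.5644)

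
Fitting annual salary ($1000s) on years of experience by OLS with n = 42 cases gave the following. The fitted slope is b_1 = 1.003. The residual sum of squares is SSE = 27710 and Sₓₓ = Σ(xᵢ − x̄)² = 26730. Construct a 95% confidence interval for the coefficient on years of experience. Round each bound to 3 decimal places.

MSE = SSE/(n − 2) = 27710/40 = 692.75.
SE(b_1) = √(MSE/Sₓₓ) = √(692.75/26730) = 0.160986.
df = n − 2 = 40.
t* = t_{0.025, 40} = 2.021075.
Margin = t* × SE = 2.021075 × 0.160986 = 0.32537.
CI: 1.003 ± 0.32537 → (0.678, 1.328).
With 95% confidence, each one-unit increase in years of experience is associated with a change of between 0.678 and 1.328 $1000s in annual salary.

(0.678, 1.328)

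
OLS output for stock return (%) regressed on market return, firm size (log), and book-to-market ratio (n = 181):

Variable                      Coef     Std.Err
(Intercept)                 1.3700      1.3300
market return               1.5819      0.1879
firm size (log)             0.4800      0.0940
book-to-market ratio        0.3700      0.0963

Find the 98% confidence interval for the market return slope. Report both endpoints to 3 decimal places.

(1.141, 2.023)

Read off: b = 1.5819, SE = 0.1879 for market return.
df = n − k − 1 = 181 − 3 − 1 = 177.
t* = t_{0.01, 177} = 2.3476.
Margin = t* × SE = 2.3476 × 0.1879 = 0.44111.
CI: 1.5819 ± 0.44111 → (1.141, 2.023).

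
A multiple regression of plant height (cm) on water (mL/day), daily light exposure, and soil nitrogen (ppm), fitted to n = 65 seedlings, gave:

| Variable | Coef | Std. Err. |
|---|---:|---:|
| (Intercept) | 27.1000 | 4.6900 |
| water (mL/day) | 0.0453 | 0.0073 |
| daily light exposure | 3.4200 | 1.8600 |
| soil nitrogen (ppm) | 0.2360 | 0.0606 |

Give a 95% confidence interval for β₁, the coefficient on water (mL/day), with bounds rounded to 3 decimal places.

(0.031, 0.060)

Read off: b = 0.0453, SE = 0.0073 for water (mL/day).
df = n − k − 1 = 65 − 3 − 1 = 61.
t* = t_{0.025, 61} = 1.999624.
Margin = t* × SE = 1.999624 × 0.0073 = 0.01460.
CI: 0.0453 ± 0.01460 → (0.031, 0.060).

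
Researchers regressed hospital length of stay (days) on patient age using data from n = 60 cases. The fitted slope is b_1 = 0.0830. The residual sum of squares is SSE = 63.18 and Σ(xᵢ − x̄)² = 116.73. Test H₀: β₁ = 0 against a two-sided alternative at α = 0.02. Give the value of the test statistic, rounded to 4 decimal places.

t = 0.8592

MSE = SSE/(n − 2) = 63.18/58 = 1.08931.
SE(b_1) = √(MSE/Sₓₓ) = √(1.08931/116.73) = 0.0966017.
t = 0.0830 / 0.0966017 = 0.8592.
df = n − 2 = 58.
Two-sided p ≈ 0.3938, which is ≥ 0.02, so fail to reject H₀.
The data do not give significant evidence of an association between patient age and hospital length of stay.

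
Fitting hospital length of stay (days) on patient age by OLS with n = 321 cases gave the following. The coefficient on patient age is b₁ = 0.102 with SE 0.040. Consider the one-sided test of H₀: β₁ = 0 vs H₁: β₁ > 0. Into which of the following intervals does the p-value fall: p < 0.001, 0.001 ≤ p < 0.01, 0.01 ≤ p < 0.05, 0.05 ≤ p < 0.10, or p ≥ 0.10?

t = 0.102 / 0.040 = 2.550.
df = n − 2 = 321 − 2 = 319.
One-sided p = P(T_{319} > t) ≈ 0.0056.
So 0.001 ≤ p < 0.01.

0.001 ≤ p < 0.01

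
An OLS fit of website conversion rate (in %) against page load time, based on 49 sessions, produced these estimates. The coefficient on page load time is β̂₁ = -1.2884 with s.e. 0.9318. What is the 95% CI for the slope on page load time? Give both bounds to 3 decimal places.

df = n − 2 = 49 − 2 = 47.
t* = t_{0.025, 47} = 2.011741.
Margin = t* × SE = 2.011741 × 0.9318 = 1.87454.
CI: -1.2884 ± 1.87454 → (-3.163, 0.586).
With 95% confidence, each one-unit increase in page load time is associated with a change of between -3.163 and 0.586 % in website conversion rate.

(-3.163, 0.586)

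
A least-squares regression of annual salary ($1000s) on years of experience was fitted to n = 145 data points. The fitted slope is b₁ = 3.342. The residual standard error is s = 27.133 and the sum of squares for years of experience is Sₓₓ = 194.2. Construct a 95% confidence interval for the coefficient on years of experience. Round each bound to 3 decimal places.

(-0.507, 7.191)

SE(b₁) = s/√Sₓₓ = 27.133/√194.2 = 1.94703.
df = n − 2 = 143.
t* = t_{0.025, 143} = 1.976692.
Margin = t* × SE = 1.976692 × 1.94703 = 3.84868.
CI: 3.342 ± 3.84868 → (-0.507, 7.191).
With 95% confidence, each one-unit increase in years of experience is associated with a change of between -0.507 and 7.191 $1000s in annual salary.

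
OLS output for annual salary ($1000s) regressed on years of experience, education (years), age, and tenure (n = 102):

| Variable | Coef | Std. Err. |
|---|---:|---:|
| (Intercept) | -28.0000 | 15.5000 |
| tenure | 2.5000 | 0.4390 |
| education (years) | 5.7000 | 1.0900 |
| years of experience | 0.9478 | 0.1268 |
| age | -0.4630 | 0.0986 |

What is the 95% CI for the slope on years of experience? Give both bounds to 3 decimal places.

Read off: b = 0.9478, SE = 0.1268 for years of experience.
df = n − k − 1 = 102 − 4 − 1 = 97.
t* = t_{0.025, 97} = 1.984723.
Margin = t* × SE = 1.984723 × 0.1268 = 0.25166.
CI: 0.9478 ± 0.25166 → (0.696, 1.199).

(0.696, 1.199)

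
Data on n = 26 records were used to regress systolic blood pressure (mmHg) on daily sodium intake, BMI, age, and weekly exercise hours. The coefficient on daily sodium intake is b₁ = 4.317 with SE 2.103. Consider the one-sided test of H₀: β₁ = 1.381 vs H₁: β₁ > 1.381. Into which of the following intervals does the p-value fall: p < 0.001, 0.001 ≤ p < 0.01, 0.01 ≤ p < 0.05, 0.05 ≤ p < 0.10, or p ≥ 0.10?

t = (4.317 − 1.381) / 2.103 = 1.396.
df = n − k − 1 = 26 − 4 − 1 = 21.
One-sided p = P(T_{21} > t) ≈ 0.0886.
So 0.05 ≤ p < 0.10.

0.05 ≤ p < 0.10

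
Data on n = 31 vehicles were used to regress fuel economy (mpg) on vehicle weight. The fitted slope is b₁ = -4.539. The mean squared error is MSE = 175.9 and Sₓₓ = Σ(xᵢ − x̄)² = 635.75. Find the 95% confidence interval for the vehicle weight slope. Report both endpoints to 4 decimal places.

(-5.6148, -3.4632)

SE(b₁) = √(MSE/Sₓₓ) = √(175.9/635.75) = 0.526005.
df = n − 2 = 29.
t* = t_{0.025, 29} = 2.04523.
Margin = t* × SE = 2.04523 × 0.526005 = 1.075801.
CI: -4.539 ± 1.075801 → (-5.6148, -3.4632).
With 95% confidence, each one-unit increase in vehicle weight is associated with a change of between -5.6148 and -3.4632 mpg in fuel economy.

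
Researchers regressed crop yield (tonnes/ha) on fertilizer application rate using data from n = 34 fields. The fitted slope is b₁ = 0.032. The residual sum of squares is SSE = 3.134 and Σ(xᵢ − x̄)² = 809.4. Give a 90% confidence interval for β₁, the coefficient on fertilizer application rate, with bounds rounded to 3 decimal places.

(0.013, 0.051)

MSE = SSE/(n − 2) = 3.134/32 = 0.0979375.
SE(b₁) = √(MSE/Sₓₓ) = √(0.0979375/809.4) = 0.011.
df = n − 2 = 32.
t* = t_{0.05, 32} = 1.693889.
Margin = t* × SE = 1.693889 × 0.011 = 0.01863.
CI: 0.032 ± 0.01863 → (0.013, 0.051).
With 90% confidence, each one-unit increase in fertilizer application rate is associated with a change of between 0.013 and 0.051 tonnes/ha in crop yield.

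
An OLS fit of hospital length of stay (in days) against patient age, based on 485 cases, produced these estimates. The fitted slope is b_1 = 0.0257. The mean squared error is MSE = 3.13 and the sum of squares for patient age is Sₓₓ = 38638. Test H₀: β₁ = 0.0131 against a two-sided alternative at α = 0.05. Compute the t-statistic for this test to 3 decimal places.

SE(b_1) = √(MSE/Sₓₓ) = √(3.13/38638) = 0.00900046.
t = (0.0257 − 0.0131) / 0.00900046 = 1.400.
df = n − 2 = 483.
Two-sided p ≈ 0.1622, which is ≥ 0.05, so fail to reject H₀.
The data are consistent with a true slope of 0.0131 days per unit of patient age.

t = 1.400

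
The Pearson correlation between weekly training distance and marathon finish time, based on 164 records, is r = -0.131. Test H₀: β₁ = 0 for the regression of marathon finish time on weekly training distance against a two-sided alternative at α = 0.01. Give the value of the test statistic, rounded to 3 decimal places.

t = -1.682

t = r·√(n − 2)/√(1 − r²) = -0.131·√162/√0.982839 = -1.682.
df = n − 2 = 162.
Two-sided p ≈ 0.0945, which is ≥ 0.01, so fail to reject H₀.
The data do not give significant evidence of a linear association between weekly training distance and marathon finish time.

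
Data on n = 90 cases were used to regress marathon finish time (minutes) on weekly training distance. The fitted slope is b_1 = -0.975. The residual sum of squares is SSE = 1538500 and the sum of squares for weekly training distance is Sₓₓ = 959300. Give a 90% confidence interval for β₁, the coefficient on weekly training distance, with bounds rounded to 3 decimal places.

MSE = SSE/(n − 2) = 1538500/88 = 17483.
SE(b_1) = √(MSE/Sₓₓ) = √(17483/959300) = 0.134999.
df = n − 2 = 88.
t* = t_{0.05, 88} = 1.662354.
Margin = t* × SE = 1.662354 × 0.134999 = 0.22442.
CI: -0.975 ± 0.22442 → (-1.199, -0.751).
With 90% confidence, each one-unit increase in weekly training distance is associated with a change of between -1.199 and -0.751 minutes in marathon finish time.

(-1.199, -0.751)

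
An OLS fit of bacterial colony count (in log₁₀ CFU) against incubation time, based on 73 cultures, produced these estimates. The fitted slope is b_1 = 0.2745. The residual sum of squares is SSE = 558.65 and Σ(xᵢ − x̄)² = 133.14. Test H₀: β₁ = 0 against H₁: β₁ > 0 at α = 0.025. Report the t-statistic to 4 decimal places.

MSE = SSE/(n − 2) = 558.65/71 = 7.86831.
SE(b_1) = √(MSE/Sₓₓ) = √(7.86831/133.14) = 0.243101.
t = 0.2745 / 0.243101 = 1.1292.
df = n − 2 = 71.
One-sided p ≈ 0.1313, which is ≥ 0.025, so fail to reject H₀.
The data do not give significant evidence that the true slope on incubation time is positive.

t = 1.1292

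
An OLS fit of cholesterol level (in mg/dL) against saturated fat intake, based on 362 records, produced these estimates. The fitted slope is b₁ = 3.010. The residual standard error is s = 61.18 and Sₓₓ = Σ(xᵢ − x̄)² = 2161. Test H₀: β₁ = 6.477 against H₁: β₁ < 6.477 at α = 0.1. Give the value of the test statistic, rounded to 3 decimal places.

t = -2.634

SE(b₁) = s/√Sₓₓ = 61.18/√2161 = 1.31608.
t = (3.010 − 6.477) / 1.31608 = -2.634.
df = n − 2 = 360.
One-sided p ≈ 0.0044, which is < 0.1, so reject H₀.
There is evidence that the true slope on saturated fat intake is below 6.477 mg/dL per unit.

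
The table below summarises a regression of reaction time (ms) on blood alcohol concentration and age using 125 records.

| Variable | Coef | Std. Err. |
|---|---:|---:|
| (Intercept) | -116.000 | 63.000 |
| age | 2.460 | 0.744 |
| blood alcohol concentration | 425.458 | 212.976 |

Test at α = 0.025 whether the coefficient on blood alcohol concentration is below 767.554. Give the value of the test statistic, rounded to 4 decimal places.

t = -1.6063

Read off: b = 425.458, SE = 212.976 for blood alcohol concentration.
H₀: β₁ = 767.554 vs H₁: β₁ < 767.554.
t = (425.458 − 767.554) / 212.976 = -1.6063.
df = n − k − 1 = 125 − 2 − 1 = 122.
One-sided p ≈ 0.0554, which is ≥ 0.025, so fail to reject H₀.
The data do not give significant evidence that the true slope on blood alcohol concentration is below 767.554 ms per unit, holding the other predictors fixed.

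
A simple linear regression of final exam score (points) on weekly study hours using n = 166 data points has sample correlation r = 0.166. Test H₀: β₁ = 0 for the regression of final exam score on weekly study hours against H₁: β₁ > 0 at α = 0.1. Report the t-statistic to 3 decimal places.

t = r·√(n − 2)/√(1 − r²) = 0.166·√164/√0.972444 = 2.156.
df = n − 2 = 164.
One-sided p ≈ 0.0163, which is < 0.1, so reject H₀.
There is evidence of a linear association between weekly study hours and final exam score.

t = 2.156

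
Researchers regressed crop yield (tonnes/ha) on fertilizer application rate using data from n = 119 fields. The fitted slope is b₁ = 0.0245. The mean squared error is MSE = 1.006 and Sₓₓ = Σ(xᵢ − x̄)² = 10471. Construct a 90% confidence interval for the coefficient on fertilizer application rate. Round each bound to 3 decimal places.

SE(b₁) = √(MSE/Sₓₓ) = √(1.006/10471) = 0.00980178.
df = n − 2 = 117.
t* = t_{0.05, 117} = 1.657982.
Margin = t* × SE = 1.657982 × 0.00980178 = 0.01625.
CI: 0.0245 ± 0.01625 → (0.008, 0.041).
With 90% confidence, each one-unit increase in fertilizer application rate is associated with a change of between 0.008 and 0.041 tonnes/ha in crop yield.

(0.008, 0.041)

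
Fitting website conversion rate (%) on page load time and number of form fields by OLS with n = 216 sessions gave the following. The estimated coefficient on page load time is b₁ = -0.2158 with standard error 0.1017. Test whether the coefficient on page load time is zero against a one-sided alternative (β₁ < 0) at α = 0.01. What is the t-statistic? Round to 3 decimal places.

t = -2.122

H₀: β₁ = 0 vs H₁: β₁ < 0.
t = (b₁ − β₁⁰)/SE = -0.2158 / 0.1017 = -2.122.
df = n − k − 1 = 216 − 2 − 1 = 213.
One-sided p ≈ 0.0175, which is ≥ 0.01, so fail to reject H₀.
The data do not give significant evidence that the true slope on page load time is negative, holding the other predictors fixed.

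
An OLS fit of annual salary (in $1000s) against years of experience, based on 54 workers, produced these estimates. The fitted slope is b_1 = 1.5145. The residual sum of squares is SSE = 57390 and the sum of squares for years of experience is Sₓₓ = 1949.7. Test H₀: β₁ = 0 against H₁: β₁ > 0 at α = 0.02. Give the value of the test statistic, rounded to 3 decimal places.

MSE = SSE/(n − 2) = 57390/52 = 1103.65.
SE(b_1) = √(MSE/Sₓₓ) = √(1103.65/1949.7) = 0.752372.
t = 1.5145 / 0.752372 = 2.013.
df = n − 2 = 52.
One-sided p ≈ 0.0247, which is ≥ 0.02, so fail to reject H₀.
The data do not give significant evidence that the true slope on years of experience is positive.

t = 2.013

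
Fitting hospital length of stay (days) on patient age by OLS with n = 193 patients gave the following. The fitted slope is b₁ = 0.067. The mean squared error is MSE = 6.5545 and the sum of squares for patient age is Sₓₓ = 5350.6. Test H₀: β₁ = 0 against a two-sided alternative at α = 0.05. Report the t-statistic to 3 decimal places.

t = 1.914

SE(b₁) = √(MSE/Sₓₓ) = √(6.5545/5350.6) = 0.035.
t = 0.067 / 0.035 = 1.914.
df = n − 2 = 191.
Two-sided p ≈ 0.0571, which is ≥ 0.05, so fail to reject H₀.
The data do not give significant evidence of an association between patient age and hospital length of stay.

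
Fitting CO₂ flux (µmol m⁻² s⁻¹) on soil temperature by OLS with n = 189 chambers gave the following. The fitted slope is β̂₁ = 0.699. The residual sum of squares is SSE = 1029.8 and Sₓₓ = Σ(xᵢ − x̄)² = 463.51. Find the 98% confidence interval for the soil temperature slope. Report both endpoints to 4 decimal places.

(0.4432, 0.9548)

MSE = SSE/(n − 2) = 1029.8/187 = 5.50695.
SE(β̂₁) = √(MSE/Sₓₓ) = √(5.50695/463.51) = 0.109.
df = n − 2 = 187.
t* = t_{0.01, 187} = 2.346454.
Margin = t* × SE = 2.346454 × 0.109 = 0.255763.
CI: 0.699 ± 0.255763 → (0.4432, 0.9548).
With 98% confidence, each one-unit increase in soil temperature is associated with a change of between 0.4432 and 0.9548 µmol m⁻² s⁻¹ in CO₂ flux.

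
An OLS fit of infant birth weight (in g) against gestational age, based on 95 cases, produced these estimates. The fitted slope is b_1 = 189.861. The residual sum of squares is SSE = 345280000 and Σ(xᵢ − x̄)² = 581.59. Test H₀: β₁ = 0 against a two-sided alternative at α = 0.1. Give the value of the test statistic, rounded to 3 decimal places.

MSE = SSE/(n − 2) = 345280000/93 = 3.71269e+06.
SE(b_1) = √(MSE/Sₓₓ) = √(3.71269e+06/581.59) = 79.898.
t = 189.861 / 79.898 = 2.376.
df = n − 2 = 93.
Two-sided p ≈ 0.0195, which is < 0.1, so reject H₀.
There is evidence that gestational age is associated with infant birth weight.

t = 2.376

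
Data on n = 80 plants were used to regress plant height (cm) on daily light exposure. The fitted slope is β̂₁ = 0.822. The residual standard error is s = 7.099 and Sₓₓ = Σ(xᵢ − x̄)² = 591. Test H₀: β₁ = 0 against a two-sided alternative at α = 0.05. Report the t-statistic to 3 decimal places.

SE(β̂₁) = s/√Sₓₓ = 7.099/√591 = 0.292014.
t = 0.822 / 0.292014 = 2.815.
df = n − 2 = 78.
Two-sided p ≈ 0.0062, which is < 0.05, so reject H₀.
There is evidence that daily light exposure is associated with plant height.

t = 2.815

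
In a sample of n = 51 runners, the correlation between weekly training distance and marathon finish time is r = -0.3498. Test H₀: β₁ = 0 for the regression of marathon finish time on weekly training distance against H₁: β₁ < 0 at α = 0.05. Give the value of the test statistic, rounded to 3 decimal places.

t = r·√(n − 2)/√(1 − r²) = -0.3498·√49/√0.87764 = -2.614.
df = n − 2 = 49.
One-sided p ≈ 0.0059, which is < 0.05, so reject H₀.
There is evidence of a linear association between weekly training distance and marathon finish time.

t = -2.614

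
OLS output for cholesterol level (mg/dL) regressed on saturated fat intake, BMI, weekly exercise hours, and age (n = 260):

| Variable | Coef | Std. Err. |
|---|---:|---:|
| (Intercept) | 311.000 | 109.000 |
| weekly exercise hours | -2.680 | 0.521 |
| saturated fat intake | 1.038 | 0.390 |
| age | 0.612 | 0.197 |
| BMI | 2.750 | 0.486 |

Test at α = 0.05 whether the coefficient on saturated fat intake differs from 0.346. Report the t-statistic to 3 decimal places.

t = 1.774

Read off: b = 1.038, SE = 0.390 for saturated fat intake.
H₀: β₁ = 0.346 vs H₁: β₁ ≠ 0.346.
t = (1.038 − 0.346) / 0.390 = 1.774.
df = n − k − 1 = 260 − 4 − 1 = 255.
Two-sided p ≈ 0.0772, which is ≥ 0.05, so fail to reject H₀.
The data are consistent with a true slope of 0.346 mg/dL per unit of saturated fat intake, holding the other predictors fixed.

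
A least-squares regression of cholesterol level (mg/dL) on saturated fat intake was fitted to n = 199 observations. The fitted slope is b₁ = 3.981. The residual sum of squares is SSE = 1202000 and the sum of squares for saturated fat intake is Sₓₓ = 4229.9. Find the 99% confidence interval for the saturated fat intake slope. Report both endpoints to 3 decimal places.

(0.857, 7.105)

MSE = SSE/(n − 2) = 1202000/197 = 6101.52.
SE(b₁) = √(MSE/Sₓₓ) = √(6101.52/4229.9) = 1.20103.
df = n − 2 = 197.
t* = t_{0.005, 197} = 2.601016.
Margin = t* × SE = 2.601016 × 1.20103 = 3.12390.
CI: 3.981 ± 3.12390 → (0.857, 7.105).
With 99% confidence, each one-unit increase in saturated fat intake is associated with a change of between 0.857 and 7.105 mg/dL in cholesterol level.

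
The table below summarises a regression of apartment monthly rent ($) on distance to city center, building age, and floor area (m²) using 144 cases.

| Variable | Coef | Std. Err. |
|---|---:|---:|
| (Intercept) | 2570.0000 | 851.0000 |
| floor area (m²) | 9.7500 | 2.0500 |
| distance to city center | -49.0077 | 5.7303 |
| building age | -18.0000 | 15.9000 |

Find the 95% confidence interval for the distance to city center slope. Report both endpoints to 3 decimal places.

Read off: b = -49.0077, SE = 5.7303 for distance to city center.
df = n − k − 1 = 144 − 3 − 1 = 140.
t* = t_{0.025, 140} = 1.977054.
Margin = t* × SE = 1.977054 × 5.7303 = 11.32911.
CI: -49.0077 ± 11.32911 → (-60.337, -37.679).

(-60.337, -37.679)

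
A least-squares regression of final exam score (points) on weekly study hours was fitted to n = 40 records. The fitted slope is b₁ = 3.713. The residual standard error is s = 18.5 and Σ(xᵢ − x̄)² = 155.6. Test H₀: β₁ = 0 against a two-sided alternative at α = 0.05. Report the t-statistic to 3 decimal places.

t = 2.504

SE(b₁) = s/√Sₓₓ = 18.5/√155.6 = 1.48309.
t = 3.713 / 1.48309 = 2.504.
df = n − 2 = 38.
Two-sided p ≈ 0.0167, which is < 0.05, so reject H₀.
There is evidence that weekly study hours is associated with final exam score.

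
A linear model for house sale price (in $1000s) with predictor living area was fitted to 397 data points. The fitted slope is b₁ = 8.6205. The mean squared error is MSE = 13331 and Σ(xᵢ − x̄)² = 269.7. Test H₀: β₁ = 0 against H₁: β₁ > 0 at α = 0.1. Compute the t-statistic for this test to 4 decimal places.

t = 1.2261

SE(b₁) = √(MSE/Sₓₓ) = √(13331/269.7) = 7.03058.
t = 8.6205 / 7.03058 = 1.2261.
df = n − 2 = 395.
One-sided p ≈ 0.1104, which is ≥ 0.1, so fail to reject H₀.
The data do not give significant evidence that the true slope on living area is positive.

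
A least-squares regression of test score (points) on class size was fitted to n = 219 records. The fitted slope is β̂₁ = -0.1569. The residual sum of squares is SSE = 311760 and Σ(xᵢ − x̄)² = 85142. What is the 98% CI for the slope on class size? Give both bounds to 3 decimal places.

MSE = SSE/(n − 2) = 311760/217 = 1436.68.
SE(β̂₁) = √(MSE/Sₓₓ) = √(1436.68/85142) = 0.1299.
df = n − 2 = 217.
t* = t_{0.01, 217} = 2.343655.
Margin = t* × SE = 2.343655 × 0.1299 = 0.30444.
CI: -0.1569 ± 0.30444 → (-0.461, 0.148).
With 98% confidence, each one-unit increase in class size is associated with a change of between -0.461 and 0.148 points in test score.

(-0.461, 0.148)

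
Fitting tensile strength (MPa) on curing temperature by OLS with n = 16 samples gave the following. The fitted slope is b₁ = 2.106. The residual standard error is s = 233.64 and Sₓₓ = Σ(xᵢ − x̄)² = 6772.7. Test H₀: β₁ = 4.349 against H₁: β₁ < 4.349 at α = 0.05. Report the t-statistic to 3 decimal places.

SE(b₁) = s/√Sₓₓ = 233.64/√6772.7 = 2.83901.
t = (2.106 − 4.349) / 2.83901 = -0.790.
df = n − 2 = 14.
One-sided p ≈ 0.2213, which is ≥ 0.05, so fail to reject H₀.
The data do not give significant evidence that the true slope on curing temperature is below 4.349 MPa per unit.

t = -0.790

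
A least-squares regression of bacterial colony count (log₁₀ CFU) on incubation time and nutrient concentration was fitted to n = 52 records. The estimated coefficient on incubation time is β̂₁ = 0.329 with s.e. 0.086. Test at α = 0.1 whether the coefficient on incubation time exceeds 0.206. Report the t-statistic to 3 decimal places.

t = 1.430

H₀: β₁ = 0.206 vs H₁: β₁ > 0.206.
t = (β̂₁ − β₁⁰)/SE = (0.329 − 0.206) / 0.086 = 1.430.
df = n − k − 1 = 52 − 2 − 1 = 49.
One-sided p ≈ 0.0795, which is < 0.1, so reject H₀.
There is evidence that the true slope on incubation time exceeds 0.206 log₁₀ CFU per unit, holding the other predictors fixed.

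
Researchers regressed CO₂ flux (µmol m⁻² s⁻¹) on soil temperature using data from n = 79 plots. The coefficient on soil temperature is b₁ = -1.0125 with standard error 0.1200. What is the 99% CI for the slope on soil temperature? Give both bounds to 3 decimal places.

df = n − 2 = 79 − 2 = 77.
t* = t_{0.005, 77} = 2.641198.
Margin = t* × SE = 2.641198 × 0.1200 = 0.31694.
CI: -1.0125 ± 0.31694 → (-1.329, -0.696).
With 99% confidence, each one-unit increase in soil temperature is associated with a change of between -1.329 and -0.696 µmol m⁻² s⁻¹ in CO₂ flux.

(-1.329, -0.696)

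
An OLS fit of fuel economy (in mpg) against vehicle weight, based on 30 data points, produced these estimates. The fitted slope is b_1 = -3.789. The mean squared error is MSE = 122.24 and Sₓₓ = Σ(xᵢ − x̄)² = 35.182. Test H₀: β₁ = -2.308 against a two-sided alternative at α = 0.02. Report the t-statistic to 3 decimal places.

t = -0.795

SE(b_1) = √(MSE/Sₓₓ) = √(122.24/35.182) = 1.864.
t = (-3.789 − (-2.308)) / 1.864 = -0.795.
df = n − 2 = 28.
Two-sided p ≈ 0.4336, which is ≥ 0.02, so fail to reject H₀.
The data are consistent with a true slope of -2.308 mpg per unit of vehicle weight.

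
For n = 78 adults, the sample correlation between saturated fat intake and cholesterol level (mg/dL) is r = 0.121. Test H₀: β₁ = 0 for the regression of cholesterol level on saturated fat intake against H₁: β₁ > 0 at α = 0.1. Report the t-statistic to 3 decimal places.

t = 1.063

t = r·√(n − 2)/√(1 − r²) = 0.121·√76/√0.985359 = 1.063.
df = n − 2 = 76.
One-sided p ≈ 0.1457, which is ≥ 0.1, so fail to reject H₀.
The data do not give significant evidence of a linear association between saturated fat intake and cholesterol level.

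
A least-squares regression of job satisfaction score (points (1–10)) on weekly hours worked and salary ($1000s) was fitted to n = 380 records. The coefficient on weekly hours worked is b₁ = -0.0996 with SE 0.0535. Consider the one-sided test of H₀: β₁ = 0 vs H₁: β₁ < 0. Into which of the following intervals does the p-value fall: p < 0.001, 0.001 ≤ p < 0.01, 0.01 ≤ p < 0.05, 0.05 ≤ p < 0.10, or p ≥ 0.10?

0.01 ≤ p < 0.05

t = -0.0996 / 0.0535 = -1.862.
df = n − k − 1 = 380 − 2 − 1 = 377.
One-sided p = P(T_{377} < t) ≈ 0.0317.
So 0.01 ≤ p < 0.05.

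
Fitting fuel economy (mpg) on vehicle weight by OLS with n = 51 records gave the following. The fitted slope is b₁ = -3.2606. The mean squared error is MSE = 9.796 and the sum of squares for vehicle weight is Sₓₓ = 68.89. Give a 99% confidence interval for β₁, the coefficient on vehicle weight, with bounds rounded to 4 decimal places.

SE(b₁) = √(MSE/Sₓₓ) = √(9.796/68.89) = 0.377091.
df = n − 2 = 49.
t* = t_{0.005, 49} = 2.679952.
Margin = t* × SE = 2.679952 × 0.377091 = 1.010586.
CI: -3.2606 ± 1.010586 → (-4.2712, -2.2500).
With 99% confidence, each one-unit increase in vehicle weight is associated with a change of between -4.2712 and -2.2500 mpg in fuel economy.

(-4.2712, -2.2500)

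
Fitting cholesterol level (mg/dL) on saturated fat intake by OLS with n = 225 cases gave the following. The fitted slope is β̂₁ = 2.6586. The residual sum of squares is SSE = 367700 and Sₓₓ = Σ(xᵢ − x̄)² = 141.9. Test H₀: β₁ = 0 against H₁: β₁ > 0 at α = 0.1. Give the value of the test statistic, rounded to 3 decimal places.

MSE = SSE/(n − 2) = 367700/223 = 1648.88.
SE(β̂₁) = √(MSE/Sₓₓ) = √(1648.88/141.9) = 3.40881.
t = 2.6586 / 3.40881 = 0.780.
df = n − 2 = 223.
One-sided p ≈ 0.2181, which is ≥ 0.1, so fail to reject H₀.
The data do not give significant evidence that the true slope on saturated fat intake is positive.

t = 0.780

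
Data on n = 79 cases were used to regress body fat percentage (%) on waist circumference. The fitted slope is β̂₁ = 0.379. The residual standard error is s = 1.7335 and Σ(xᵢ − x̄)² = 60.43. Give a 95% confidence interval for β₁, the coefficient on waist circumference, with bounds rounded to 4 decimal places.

(-0.0650, 0.8230)

SE(β̂₁) = s/√Sₓₓ = 1.7335/√60.43 = 0.222996.
df = n − 2 = 77.
t* = t_{0.025, 77} = 1.991254.
Margin = t* × SE = 1.991254 × 0.222996 = 0.444042.
CI: 0.379 ± 0.444042 → (-0.0650, 0.8230).
With 95% confidence, each one-unit increase in waist circumference is associated with a change of between -0.0650 and 0.8230 % in body fat percentage.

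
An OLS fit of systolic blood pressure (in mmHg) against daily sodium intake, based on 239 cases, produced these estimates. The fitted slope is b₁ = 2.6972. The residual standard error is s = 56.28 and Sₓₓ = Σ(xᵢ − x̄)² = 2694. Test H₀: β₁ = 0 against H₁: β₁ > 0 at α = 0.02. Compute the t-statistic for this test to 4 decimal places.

t = 2.4875

SE(b₁) = s/√Sₓₓ = 56.28/√2694 = 1.08431.
t = 2.6972 / 1.08431 = 2.4875.
df = n − 2 = 237.
One-sided p ≈ 0.0068, which is < 0.02, so reject H₀.
There is evidence that the true slope on daily sodium intake is positive.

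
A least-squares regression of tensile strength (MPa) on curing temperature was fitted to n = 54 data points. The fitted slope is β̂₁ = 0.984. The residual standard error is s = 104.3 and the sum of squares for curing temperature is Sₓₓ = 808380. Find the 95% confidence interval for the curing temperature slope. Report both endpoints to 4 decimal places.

(0.7512, 1.2168)

SE(β̂₁) = s/√Sₓₓ = 104.3/√808380 = 0.116005.
df = n − 2 = 52.
t* = t_{0.025, 52} = 2.006647.
Margin = t* × SE = 2.006647 × 0.116005 = 0.232781.
CI: 0.984 ± 0.232781 → (0.7512, 1.2168).
With 95% confidence, each one-unit increase in curing temperature is associated with a change of between 0.7512 and 1.2168 MPa in tensile strength.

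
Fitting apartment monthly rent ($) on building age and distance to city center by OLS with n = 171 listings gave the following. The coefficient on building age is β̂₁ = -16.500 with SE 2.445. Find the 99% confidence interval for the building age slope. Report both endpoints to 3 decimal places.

(-22.870, -10.130)

df = n − k − 1 = 171 − 2 − 1 = 168.
t* = t_{0.005, 168} = 2.60541.
Margin = t* × SE = 2.60541 × 2.445 = 6.37023.
CI: -16.500 ± 6.37023 → (-22.870, -10.130).
With 99% confidence, each one-unit increase in building age is associated with a change of between -22.870 and -10.130 $ in apartment monthly rent, holding the other predictors fixed.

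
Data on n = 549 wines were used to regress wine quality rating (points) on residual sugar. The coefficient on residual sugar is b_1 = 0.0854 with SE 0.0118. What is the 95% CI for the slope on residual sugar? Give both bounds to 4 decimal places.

(0.0622, 0.1086)

df = n − 2 = 549 − 2 = 547.
t* = t_{0.025, 547} = 1.96431.
Margin = t* × SE = 1.96431 × 0.0118 = 0.023179.
CI: 0.0854 ± 0.023179 → (0.0622, 0.1086).
With 95% confidence, each one-unit increase in residual sugar is associated with a change of between 0.0622 and 0.1086 points in wine quality rating.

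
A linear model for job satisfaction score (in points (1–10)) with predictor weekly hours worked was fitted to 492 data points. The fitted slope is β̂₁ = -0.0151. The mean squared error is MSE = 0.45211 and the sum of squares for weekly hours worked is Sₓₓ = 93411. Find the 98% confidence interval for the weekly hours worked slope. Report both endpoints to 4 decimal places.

SE(β̂₁) = √(MSE/Sₓₓ) = √(0.45211/93411) = 0.0022.
df = n − 2 = 490.
t* = t_{0.01, 490} = 2.333982.
Margin = t* × SE = 2.333982 × 0.0022 = 0.005135.
CI: -0.0151 ± 0.005135 → (-0.0202, -0.0100).
With 98% confidence, each one-unit increase in weekly hours worked is associated with a change of between -0.0202 and -0.0100 points (1–10) in job satisfaction score.

(-0.0202, -0.0100)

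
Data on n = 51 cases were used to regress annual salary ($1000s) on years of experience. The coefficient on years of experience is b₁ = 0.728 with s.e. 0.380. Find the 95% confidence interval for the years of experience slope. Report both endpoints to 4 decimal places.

(-0.0356, 1.4916)

df = n − 2 = 51 − 2 = 49.
t* = t_{0.025, 49} = 2.009575.
Margin = t* × SE = 2.009575 × 0.380 = 0.763639.
CI: 0.728 ± 0.763639 → (-0.0356, 1.4916).
With 95% confidence, each one-unit increase in years of experience is associated with a change of between -0.0356 and 1.4916 $1000s in annual salary.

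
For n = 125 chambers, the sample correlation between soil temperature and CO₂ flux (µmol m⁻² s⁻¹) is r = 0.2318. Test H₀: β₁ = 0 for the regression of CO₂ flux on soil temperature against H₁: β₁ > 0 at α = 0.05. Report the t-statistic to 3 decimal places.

t = 2.643

t = r·√(n − 2)/√(1 − r²) = 0.2318·√123/√0.946269 = 2.643.
df = n − 2 = 123.
One-sided p ≈ 0.0046, which is < 0.05, so reject H₀.
There is evidence of a linear association between soil temperature and CO₂ flux.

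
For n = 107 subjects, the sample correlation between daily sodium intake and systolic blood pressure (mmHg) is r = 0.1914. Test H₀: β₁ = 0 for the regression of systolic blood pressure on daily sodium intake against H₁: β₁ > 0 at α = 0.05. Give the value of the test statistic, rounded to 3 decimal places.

t = r·√(n − 2)/√(1 − r²) = 0.1914·√105/√0.963366 = 1.998.
df = n − 2 = 105.
One-sided p ≈ 0.0241, which is < 0.05, so reject H₀.
There is evidence of a linear association between daily sodium intake and systolic blood pressure.

t = 1.998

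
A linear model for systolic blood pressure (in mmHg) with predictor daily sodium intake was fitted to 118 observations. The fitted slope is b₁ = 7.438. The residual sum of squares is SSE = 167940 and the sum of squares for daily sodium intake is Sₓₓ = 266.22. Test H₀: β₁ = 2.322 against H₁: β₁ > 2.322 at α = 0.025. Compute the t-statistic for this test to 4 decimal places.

MSE = SSE/(n − 2) = 167940/116 = 1447.76.
SE(b₁) = √(MSE/Sₓₓ) = √(1447.76/266.22) = 2.332.
t = (7.438 − 2.322) / 2.332 = 2.1938.
df = n − 2 = 116.
One-sided p ≈ 0.0151, which is < 0.025, so reject H₀.
There is evidence that the true slope on daily sodium intake exceeds 2.322 mmHg per unit.

t = 2.1938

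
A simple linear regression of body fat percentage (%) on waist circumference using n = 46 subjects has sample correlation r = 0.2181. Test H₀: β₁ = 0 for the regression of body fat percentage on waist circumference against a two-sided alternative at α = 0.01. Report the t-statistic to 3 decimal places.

t = 1.482

t = r·√(n − 2)/√(1 − r²) = 0.2181·√44/√0.952432 = 1.482.
df = n − 2 = 44.
Two-sided p ≈ 0.1454, which is ≥ 0.01, so fail to reject H₀.
The data do not give significant evidence of a linear association between waist circumference and body fat percentage.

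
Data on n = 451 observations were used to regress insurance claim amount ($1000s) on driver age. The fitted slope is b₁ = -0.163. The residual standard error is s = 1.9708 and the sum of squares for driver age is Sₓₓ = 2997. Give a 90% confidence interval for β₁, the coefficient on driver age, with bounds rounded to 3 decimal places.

SE(b₁) = s/√Sₓₓ = 1.9708/√2997 = 0.0359997.
df = n − 2 = 449.
t* = t_{0.05, 449} = 1.648254.
Margin = t* × SE = 1.648254 × 0.0359997 = 0.05934.
CI: -0.163 ± 0.05934 → (-0.222, -0.104).
With 90% confidence, each one-unit increase in driver age is associated with a change of between -0.222 and -0.104 $1000s in insurance claim amount.

(-0.222, -0.104)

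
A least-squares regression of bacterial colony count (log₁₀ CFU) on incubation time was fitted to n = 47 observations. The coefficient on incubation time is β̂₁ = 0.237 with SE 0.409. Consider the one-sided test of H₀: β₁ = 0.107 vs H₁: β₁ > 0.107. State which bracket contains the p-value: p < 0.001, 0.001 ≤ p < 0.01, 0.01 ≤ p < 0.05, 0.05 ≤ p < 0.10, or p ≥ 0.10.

p ≥ 0.10

t = (0.237 − 0.107) / 0.409 = 0.318.
df = n − 2 = 47 − 2 = 45.
One-sided p = P(T_{45} > t) ≈ 0.3760.
So p ≥ 0.10.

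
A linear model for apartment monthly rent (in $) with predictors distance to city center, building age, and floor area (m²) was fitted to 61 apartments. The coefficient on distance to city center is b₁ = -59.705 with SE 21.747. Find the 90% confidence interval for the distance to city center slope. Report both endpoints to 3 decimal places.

df = n − k − 1 = 61 − 3 − 1 = 57.
t* = t_{0.05, 57} = 1.672029.
Margin = t* × SE = 1.672029 × 21.747 = 36.36161.
CI: -59.705 ± 36.36161 → (-96.067, -23.343).
With 90% confidence, each one-unit increase in distance to city center is associated with a change of between -96.067 and -23.343 $ in apartment monthly rent, holding the other predictors fixed.

(-96.067, -23.343)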